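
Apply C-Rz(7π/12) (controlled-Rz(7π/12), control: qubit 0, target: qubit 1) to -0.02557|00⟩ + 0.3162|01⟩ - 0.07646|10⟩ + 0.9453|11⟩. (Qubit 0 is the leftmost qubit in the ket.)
-0.02557|00⟩ + 0.3162|01⟩ + (-0.04655 + 0.06066i)|10⟩ + (0.5755 + 0.75i)|11⟩

C-Rz(7π/12) leaves the control-|0⟩ kets |00⟩, |01⟩ unchanged and applies Rz(7π/12) to qubit 1 on the control-|1⟩ pair (|10⟩, |11⟩).
Rz(7π/12) = [[e^(−iθ/2), 0], [0, e^(iθ/2)]] with e^(±iθ/2) = cos(θ/2) ± i·sin(θ/2); θ = 7π/12, cos(θ/2) ≈ 0.608761, sin(θ/2) ≈ 0.793353.
With a = amp(|10⟩) = -0.07646 and b = amp(|11⟩) = 0.9453:
new amp(|10⟩) = (0.608761 - 0.793353i)·a = (-0.04655 + 0.06066i)
new amp(|11⟩) = (0.608761 + 0.793353i)·b = (0.5755 + 0.75i)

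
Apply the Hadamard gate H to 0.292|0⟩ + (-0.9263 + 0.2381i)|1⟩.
(-0.4485 + 0.1684i)|0⟩ + (0.8615 - 0.1684i)|1⟩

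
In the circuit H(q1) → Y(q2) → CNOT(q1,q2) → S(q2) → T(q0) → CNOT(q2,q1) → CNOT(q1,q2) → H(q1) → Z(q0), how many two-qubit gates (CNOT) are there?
3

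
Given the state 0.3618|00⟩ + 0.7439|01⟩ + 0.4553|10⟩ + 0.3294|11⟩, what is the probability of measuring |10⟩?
0.2073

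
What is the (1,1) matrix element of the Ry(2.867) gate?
0.1369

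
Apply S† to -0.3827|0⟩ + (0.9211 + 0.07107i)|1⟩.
-0.3827|0⟩ + (0.07107 - 0.9211i)|1⟩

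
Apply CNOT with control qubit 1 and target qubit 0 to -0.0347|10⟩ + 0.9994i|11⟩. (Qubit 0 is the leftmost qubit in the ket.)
0.9994i|01⟩ - 0.0347|10⟩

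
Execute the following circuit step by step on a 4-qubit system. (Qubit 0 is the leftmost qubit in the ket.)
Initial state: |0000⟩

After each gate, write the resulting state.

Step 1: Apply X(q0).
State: |1000⟩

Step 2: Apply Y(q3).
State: i|1001⟩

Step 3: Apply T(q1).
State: i|1001⟩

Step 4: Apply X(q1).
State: i|1101⟩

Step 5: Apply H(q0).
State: (1/√2)i|0101⟩ - (1/√2)i|1101⟩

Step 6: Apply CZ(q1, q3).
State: -(1/√2)i|0101⟩ + (1/√2)i|1101⟩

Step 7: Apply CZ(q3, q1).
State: (1/√2)i|0101⟩ - (1/√2)i|1101⟩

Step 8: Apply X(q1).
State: (1/√2)i|0001⟩ - (1/√2)i|1001⟩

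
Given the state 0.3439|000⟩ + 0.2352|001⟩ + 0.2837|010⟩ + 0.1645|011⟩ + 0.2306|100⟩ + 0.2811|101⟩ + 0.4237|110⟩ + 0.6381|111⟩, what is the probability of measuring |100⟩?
0.05318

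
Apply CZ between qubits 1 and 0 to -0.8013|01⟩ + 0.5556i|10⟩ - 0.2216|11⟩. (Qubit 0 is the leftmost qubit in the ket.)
-0.8013|01⟩ + 0.5556i|10⟩ + 0.2216|11⟩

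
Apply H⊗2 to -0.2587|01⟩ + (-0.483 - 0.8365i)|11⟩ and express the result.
(-0.3709 - 0.4183i)|00⟩ + (0.3709 + 0.4183i)|01⟩ + (0.1122 + 0.4183i)|10⟩ + (-0.1122 - 0.4183i)|11⟩

H⊗2 gives amp(|y⟩) = (1/2) Σ_x (−1)^(x·y) amp(|x⟩), where x·y is the number of positions in which both x and y have a 1.
|00⟩: (-0.2587 + (-0.483 - 0.8365i))/2 = (-0.3709 - 0.4183i)
|01⟩: (0.2587 - (-0.483 - 0.8365i))/2 = (0.3709 + 0.4183i)
|10⟩: (-0.2587 - (-0.483 - 0.8365i))/2 = (0.1122 + 0.4183i)
|11⟩: (0.2587 + (-0.483 - 0.8365i))/2 = (-0.1122 - 0.4183i)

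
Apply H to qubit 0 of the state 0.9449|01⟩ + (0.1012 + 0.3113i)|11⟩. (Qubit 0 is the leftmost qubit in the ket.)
(0.7397 + 0.2201i)|01⟩ + (0.5966 - 0.2201i)|11⟩

H on qubit 0 mixes each pair of kets that differ only in qubit 0: amplitudes (a, b) of (|…0…⟩, |…1…⟩) become ((a + b)/√2, (a − b)/√2). Kets absent from the input have amplitude 0.
(|01⟩, |11⟩): (a, b) = (0.9449, (0.1012 + 0.3113i)) → ((0.7397 + 0.2201i), (0.5966 - 0.2201i))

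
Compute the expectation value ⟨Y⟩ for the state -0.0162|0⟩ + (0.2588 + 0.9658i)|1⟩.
-0.03129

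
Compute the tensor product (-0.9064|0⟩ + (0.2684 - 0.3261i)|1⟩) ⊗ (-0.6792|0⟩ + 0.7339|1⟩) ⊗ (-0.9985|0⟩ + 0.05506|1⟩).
-0.6147|000⟩ + 0.0339|001⟩ + 0.6642|010⟩ - 0.03663|011⟩ + (0.182 - 0.2212i)|100⟩ + (-0.01004 + 0.0122i)|101⟩ + (-0.1967 + 0.239i)|110⟩ + (0.01085 - 0.01318i)|111⟩

amp(|b₁b₂…⟩) = product of the factor amplitudes for bits b₁, b₂, …; only kets whose every factor amplitude is nonzero survive.
|000⟩: (-0.9064)(-0.6792)(-0.9985) = -0.6147
|001⟩: (-0.9064)(-0.6792)(0.05506) = 0.0339
|010⟩: (-0.9064)(0.7339)(-0.9985) = 0.6642
|011⟩: (-0.9064)(0.7339)(0.05506) = -0.03663
|100⟩: (0.2684 - 0.3261i)(-0.6792)(-0.9985) = (0.182 - 0.2212i)
|101⟩: (0.2684 - 0.3261i)(-0.6792)(0.05506) = (-0.01004 + 0.0122i)
|110⟩: (0.2684 - 0.3261i)(0.7339)(-0.9985) = (-0.1967 + 0.239i)
|111⟩: (0.2684 - 0.3261i)(0.7339)(0.05506) = (0.01085 - 0.01318i)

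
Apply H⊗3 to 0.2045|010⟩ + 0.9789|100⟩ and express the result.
0.4184|000⟩ + 0.4184|001⟩ + 0.2738|010⟩ + 0.2738|011⟩ - 0.2738|100⟩ - 0.2738|101⟩ - 0.4184|110⟩ - 0.4184|111⟩

H⊗3 gives amp(|y⟩) = (1/2√2) Σ_x (−1)^(x·y) amp(|x⟩), where x·y is the number of positions in which both x and y have a 1.
|000⟩: (0.2045 + 0.9789)/(2√2) = 0.4184
|001⟩: (0.2045 + 0.9789)/(2√2) = 0.4184
|010⟩: (-0.2045 + 0.9789)/(2√2) = 0.2738
|011⟩: (-0.2045 + 0.9789)/(2√2) = 0.2738
|100⟩: (0.2045 - 0.9789)/(2√2) = -0.2738
|101⟩: (0.2045 - 0.9789)/(2√2) = -0.2738
|110⟩: (-0.2045 - 0.9789)/(2√2) = -0.4184
|111⟩: (-0.2045 - 0.9789)/(2√2) = -0.4184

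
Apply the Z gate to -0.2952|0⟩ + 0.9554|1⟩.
-0.2952|0⟩ - 0.9554|1⟩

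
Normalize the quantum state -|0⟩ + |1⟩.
-1/√2|0⟩ + 1/√2|1⟩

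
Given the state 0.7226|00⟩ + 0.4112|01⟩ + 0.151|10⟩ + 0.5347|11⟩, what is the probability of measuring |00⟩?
0.5222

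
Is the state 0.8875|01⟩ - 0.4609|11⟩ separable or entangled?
Separable

Writing the state as a|00⟩ + b|01⟩ + c|10⟩ + d|11⟩, it is a product state iff ad − bc = 0.
Here (a, b, c, d) = (0, 0.8875, 0, -0.4609): ad − bc = (0)(-0.4609) − (0.8875)(0) = 0, so the state is separable.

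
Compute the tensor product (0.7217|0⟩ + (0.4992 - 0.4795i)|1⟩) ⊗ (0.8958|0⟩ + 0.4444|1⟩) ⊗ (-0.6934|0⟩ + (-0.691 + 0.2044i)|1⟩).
-0.4483|000⟩ + (-0.4467 + 0.1321i)|001⟩ - 0.2224|010⟩ + (-0.2216 + 0.06556i)|011⟩ + (-0.3101 + 0.2978i)|100⟩ + (-0.2212 + 0.3882i)|101⟩ + (-0.1538 + 0.1478i)|110⟩ + (-0.1097 + 0.1926i)|111⟩

amp(|b₁b₂…⟩) = product of the factor amplitudes for bits b₁, b₂, …; only kets whose every factor amplitude is nonzero survive.
|000⟩: (0.7217)(0.8958)(-0.6934) = -0.4483
|001⟩: (0.7217)(0.8958)(-0.691 + 0.2044i) = (-0.4467 + 0.1321i)
|010⟩: (0.7217)(0.4444)(-0.6934) = -0.2224
|011⟩: (0.7217)(0.4444)(-0.691 + 0.2044i) = (-0.2216 + 0.06556i)
|100⟩: (0.4992 - 0.4795i)(0.8958)(-0.6934) = (-0.3101 + 0.2978i)
|101⟩: (0.4992 - 0.4795i)(0.8958)(-0.691 + 0.2044i) = (-0.2212 + 0.3882i)
|110⟩: (0.4992 - 0.4795i)(0.4444)(-0.6934) = (-0.1538 + 0.1478i)
|111⟩: (0.4992 - 0.4795i)(0.4444)(-0.691 + 0.2044i) = (-0.1097 + 0.1926i)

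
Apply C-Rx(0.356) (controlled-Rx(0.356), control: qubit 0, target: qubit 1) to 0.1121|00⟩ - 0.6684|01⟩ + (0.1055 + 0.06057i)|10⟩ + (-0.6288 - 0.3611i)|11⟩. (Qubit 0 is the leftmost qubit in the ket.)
0.1121|00⟩ - 0.6684|01⟩ + (0.0399 + 0.1709i)|10⟩ + (-0.6081 - 0.3741i)|11⟩

C-Rx(0.356) leaves the control-|0⟩ kets |00⟩, |01⟩ unchanged and applies Rx(0.356) to qubit 1 on the control-|1⟩ pair (|10⟩, |11⟩).
Rx(0.356) = [[cos(θ/2), −i·sin(θ/2)], [−i·sin(θ/2), cos(θ/2)]]; θ = 0.356, cos(θ/2) ≈ 0.9842, sin(θ/2) ≈ 0.177062.
With a = amp(|10⟩) = (0.1055 + 0.06057i) and b = amp(|11⟩) = (-0.6288 - 0.3611i):
new amp(|10⟩) = (0.9842)·a + (-0.177062i)·b = (0.0399 + 0.1709i)
new amp(|11⟩) = (-0.177062i)·a + (0.9842)·b = (-0.6081 - 0.3741i)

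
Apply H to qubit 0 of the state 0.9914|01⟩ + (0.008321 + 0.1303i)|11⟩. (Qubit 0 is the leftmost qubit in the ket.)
(0.7069 + 0.09214i)|01⟩ + (0.6951 - 0.09214i)|11⟩

H on qubit 0 mixes each pair of kets that differ only in qubit 0: amplitudes (a, b) of (|…0…⟩, |…1…⟩) become ((a + b)/√2, (a − b)/√2). Kets absent from the input have amplitude 0.
(|01⟩, |11⟩): (a, b) = (0.9914, (0.008321 + 0.1303i)) → ((0.7069 + 0.09214i), (0.6951 - 0.09214i))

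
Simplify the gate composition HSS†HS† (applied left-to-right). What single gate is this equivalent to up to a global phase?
S†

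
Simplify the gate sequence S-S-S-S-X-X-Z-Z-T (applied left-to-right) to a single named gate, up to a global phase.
T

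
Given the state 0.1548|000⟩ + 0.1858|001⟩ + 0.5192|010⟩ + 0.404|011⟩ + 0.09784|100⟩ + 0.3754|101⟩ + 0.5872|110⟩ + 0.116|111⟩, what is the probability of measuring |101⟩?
0.1409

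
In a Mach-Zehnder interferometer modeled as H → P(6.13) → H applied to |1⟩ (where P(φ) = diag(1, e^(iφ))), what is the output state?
(0.005855 + 0.07629i)|0⟩ + (0.9941 - 0.07629i)|1⟩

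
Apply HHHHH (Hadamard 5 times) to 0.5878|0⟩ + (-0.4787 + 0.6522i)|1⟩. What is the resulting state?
(0.07715 + 0.4612i)|0⟩ + (0.7541 - 0.4612i)|1⟩

H² = I, so H^5 = H: a single Hadamard. With (a, b) = (0.5878, (-0.4787 + 0.6522i)), H gives ((a + b)/√2, (a − b)/√2) = ((0.07715 + 0.4612i), (0.7541 - 0.4612i)).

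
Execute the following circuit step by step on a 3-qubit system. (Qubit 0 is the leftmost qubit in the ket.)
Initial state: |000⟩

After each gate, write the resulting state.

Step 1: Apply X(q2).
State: |001⟩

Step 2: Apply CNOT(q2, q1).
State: |011⟩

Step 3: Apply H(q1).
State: 1/√2|001⟩ - 1/√2|011⟩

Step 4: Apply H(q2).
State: 1/2|000⟩ - 1/2|001⟩ - 1/2|010⟩ + 1/2|011⟩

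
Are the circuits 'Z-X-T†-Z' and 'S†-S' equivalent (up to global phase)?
No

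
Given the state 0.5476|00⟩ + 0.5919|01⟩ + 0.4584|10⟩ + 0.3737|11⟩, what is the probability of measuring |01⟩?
0.3503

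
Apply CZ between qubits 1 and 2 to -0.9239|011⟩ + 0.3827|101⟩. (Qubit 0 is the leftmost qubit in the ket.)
0.9239|011⟩ + 0.3827|101⟩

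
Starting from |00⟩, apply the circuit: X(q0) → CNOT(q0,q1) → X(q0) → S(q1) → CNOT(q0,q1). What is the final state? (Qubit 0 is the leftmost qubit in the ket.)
i|01⟩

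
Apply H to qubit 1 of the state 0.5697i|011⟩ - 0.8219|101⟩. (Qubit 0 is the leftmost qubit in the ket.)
0.4028i|001⟩ - 0.4028i|011⟩ - 0.5812|101⟩ - 0.5812|111⟩

H on qubit 1 mixes each pair of kets that differ only in qubit 1: amplitudes (a, b) of (|…0…⟩, |…1…⟩) become ((a + b)/√2, (a − b)/√2). Kets absent from the input have amplitude 0.
(|001⟩, |011⟩): (a, b) = (0, 0.5697i) → (0.4028i, -0.4028i)
(|101⟩, |111⟩): (a, b) = (-0.8219, 0) → (-0.5812, -0.5812)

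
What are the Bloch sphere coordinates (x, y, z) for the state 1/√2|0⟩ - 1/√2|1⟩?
(-1, 0, 0)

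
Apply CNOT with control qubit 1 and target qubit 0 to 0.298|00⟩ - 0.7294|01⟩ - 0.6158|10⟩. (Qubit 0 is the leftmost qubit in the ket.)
0.298|00⟩ - 0.6158|10⟩ - 0.7294|11⟩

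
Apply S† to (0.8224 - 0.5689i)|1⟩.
(-0.5689 - 0.8224i)|1⟩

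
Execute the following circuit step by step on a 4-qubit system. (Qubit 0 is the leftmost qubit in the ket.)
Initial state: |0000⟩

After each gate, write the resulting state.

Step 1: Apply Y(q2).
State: i|0010⟩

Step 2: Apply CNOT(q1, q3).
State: i|0010⟩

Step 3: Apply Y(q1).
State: -|0110⟩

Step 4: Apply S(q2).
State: -i|0110⟩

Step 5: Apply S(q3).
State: -i|0110⟩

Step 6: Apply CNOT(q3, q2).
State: -i|0110⟩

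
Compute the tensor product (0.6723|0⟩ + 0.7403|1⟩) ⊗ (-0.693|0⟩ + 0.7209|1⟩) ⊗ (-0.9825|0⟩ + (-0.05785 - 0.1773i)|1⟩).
0.4578|000⟩ + (0.02695 + 0.0826i)|001⟩ - 0.4762|010⟩ + (-0.02804 - 0.08593i)|011⟩ + 0.504|100⟩ + (0.02968 + 0.09096i)|101⟩ - 0.5243|110⟩ + (-0.03087 - 0.09462i)|111⟩

amp(|b₁b₂…⟩) = product of the factor amplitudes for bits b₁, b₂, …; only kets whose every factor amplitude is nonzero survive.
|000⟩: (0.6723)(-0.693)(-0.9825) = 0.4578
|001⟩: (0.6723)(-0.693)(-0.05785 - 0.1773i) = (0.02695 + 0.0826i)
|010⟩: (0.6723)(0.7209)(-0.9825) = -0.4762
|011⟩: (0.6723)(0.7209)(-0.05785 - 0.1773i) = (-0.02804 - 0.08593i)
|100⟩: (0.7403)(-0.693)(-0.9825) = 0.504
|101⟩: (0.7403)(-0.693)(-0.05785 - 0.1773i) = (0.02968 + 0.09096i)
|110⟩: (0.7403)(0.7209)(-0.9825) = -0.5243
|111⟩: (0.7403)(0.7209)(-0.05785 - 0.1773i) = (-0.03087 - 0.09462i)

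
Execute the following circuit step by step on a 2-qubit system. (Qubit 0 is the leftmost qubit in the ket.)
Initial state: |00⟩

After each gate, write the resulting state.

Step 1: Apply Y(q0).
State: i|10⟩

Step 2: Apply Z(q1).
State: i|10⟩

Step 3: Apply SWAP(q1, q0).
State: i|01⟩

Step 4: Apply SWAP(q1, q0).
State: i|10⟩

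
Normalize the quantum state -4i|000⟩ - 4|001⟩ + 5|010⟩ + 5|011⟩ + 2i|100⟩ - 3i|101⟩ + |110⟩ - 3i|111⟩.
-0.3904i|000⟩ - 0.3904|001⟩ + 0.488|010⟩ + 0.488|011⟩ + 0.1952i|100⟩ - 0.2928i|101⟩ + 0.09759|110⟩ - 0.2928i|111⟩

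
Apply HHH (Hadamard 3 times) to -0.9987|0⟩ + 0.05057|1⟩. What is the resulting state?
-0.6704|0⟩ - 0.7419|1⟩

H² = I, so H^3 = H: a single Hadamard. With (a, b) = (-0.9987, 0.05057), H gives ((a + b)/√2, (a − b)/√2) = (-0.6704, -0.7419).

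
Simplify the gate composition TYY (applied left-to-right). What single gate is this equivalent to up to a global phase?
T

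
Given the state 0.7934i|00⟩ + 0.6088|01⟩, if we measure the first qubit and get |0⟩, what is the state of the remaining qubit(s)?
0.7934i|0⟩ + 0.6088|1⟩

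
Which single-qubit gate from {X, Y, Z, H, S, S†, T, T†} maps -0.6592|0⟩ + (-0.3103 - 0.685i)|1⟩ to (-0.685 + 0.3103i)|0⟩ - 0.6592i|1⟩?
Y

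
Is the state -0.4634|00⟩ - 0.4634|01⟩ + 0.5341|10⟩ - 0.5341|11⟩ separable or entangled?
Entangled

Writing the state as a|00⟩ + b|01⟩ + c|10⟩ + d|11⟩, it is a product state iff ad − bc = 0.
Here (a, b, c, d) = (-0.4634, -0.4634, 0.5341, -0.5341): ad − bc = (-0.4634)(-0.5341) − (-0.4634)(0.5341) = 0.495 ≠ 0, so the state is entangled.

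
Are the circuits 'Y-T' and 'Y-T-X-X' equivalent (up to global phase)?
Yes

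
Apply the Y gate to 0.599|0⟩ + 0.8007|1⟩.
-0.8007i|0⟩ + 0.599i|1⟩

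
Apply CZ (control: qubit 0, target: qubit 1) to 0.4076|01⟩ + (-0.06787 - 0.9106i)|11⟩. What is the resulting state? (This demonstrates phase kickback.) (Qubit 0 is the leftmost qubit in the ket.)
0.4076|01⟩ + (0.06787 + 0.9106i)|11⟩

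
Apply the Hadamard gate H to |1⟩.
1/√2|0⟩ - 1/√2|1⟩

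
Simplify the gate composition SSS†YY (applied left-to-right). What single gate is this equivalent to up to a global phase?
S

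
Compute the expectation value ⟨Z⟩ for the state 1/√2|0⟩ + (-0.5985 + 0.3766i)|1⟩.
-0.00002981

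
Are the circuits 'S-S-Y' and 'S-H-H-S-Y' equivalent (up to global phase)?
Yes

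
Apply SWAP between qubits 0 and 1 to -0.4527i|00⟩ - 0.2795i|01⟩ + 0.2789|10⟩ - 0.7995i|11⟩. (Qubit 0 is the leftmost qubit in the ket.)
-0.4527i|00⟩ + 0.2789|01⟩ - 0.2795i|10⟩ - 0.7995i|11⟩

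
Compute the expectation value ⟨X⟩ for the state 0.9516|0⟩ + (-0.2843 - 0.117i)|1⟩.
-0.5411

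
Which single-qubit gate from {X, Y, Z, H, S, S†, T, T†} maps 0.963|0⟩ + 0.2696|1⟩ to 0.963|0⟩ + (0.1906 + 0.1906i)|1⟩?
T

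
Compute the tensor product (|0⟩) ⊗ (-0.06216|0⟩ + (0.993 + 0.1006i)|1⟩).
-0.06216|00⟩ + (0.993 + 0.1006i)|01⟩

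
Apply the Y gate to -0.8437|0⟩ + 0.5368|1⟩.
-0.5368i|0⟩ - 0.8437i|1⟩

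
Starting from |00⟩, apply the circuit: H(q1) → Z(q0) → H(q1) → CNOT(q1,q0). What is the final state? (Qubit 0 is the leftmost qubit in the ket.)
|00⟩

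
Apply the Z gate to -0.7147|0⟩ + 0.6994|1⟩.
-0.7147|0⟩ - 0.6994|1⟩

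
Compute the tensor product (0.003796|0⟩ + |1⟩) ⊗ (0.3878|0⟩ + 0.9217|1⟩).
0.001472|00⟩ + 0.003499|01⟩ + 0.3878|10⟩ + 0.9217|11⟩

amp(|b₁b₂…⟩) = product of the factor amplitudes for bits b₁, b₂, …; only kets whose every factor amplitude is nonzero survive.
|00⟩: (0.003796)(0.3878) = 0.001472
|01⟩: (0.003796)(0.9217) = 0.003499
|10⟩: (1)(0.3878) = 0.3878
|11⟩: (1)(0.9217) = 0.9217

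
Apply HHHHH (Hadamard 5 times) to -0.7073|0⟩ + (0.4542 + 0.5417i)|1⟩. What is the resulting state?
(-0.179 + 0.383i)|0⟩ + (-0.8213 - 0.383i)|1⟩

H² = I, so H^5 = H: a single Hadamard. With (a, b) = (-0.7073, (0.4542 + 0.5417i)), H gives ((a + b)/√2, (a − b)/√2) = ((-0.179 + 0.383i), (-0.8213 - 0.383i)).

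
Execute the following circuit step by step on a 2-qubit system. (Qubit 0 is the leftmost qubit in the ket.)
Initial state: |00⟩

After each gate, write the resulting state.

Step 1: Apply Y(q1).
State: i|01⟩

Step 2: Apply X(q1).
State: i|00⟩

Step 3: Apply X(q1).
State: i|01⟩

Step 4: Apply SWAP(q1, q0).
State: i|10⟩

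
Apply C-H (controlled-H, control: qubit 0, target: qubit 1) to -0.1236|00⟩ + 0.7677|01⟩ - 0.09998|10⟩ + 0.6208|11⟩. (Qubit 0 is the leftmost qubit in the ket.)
-0.1236|00⟩ + 0.7677|01⟩ + 0.3683|10⟩ - 0.5097|11⟩

C-H leaves the control-|0⟩ kets |00⟩, |01⟩ unchanged and applies H to qubit 1 on the control-|1⟩ pair (|10⟩, |11⟩).
H = [[1/√2, 1/√2], [1/√2, -1/√2]].
With a = amp(|10⟩) = -0.09998 and b = amp(|11⟩) = 0.6208:
new amp(|10⟩) = (1/√2)·a + (1/√2)·b = 0.3683
new amp(|11⟩) = (1/√2)·a + (-1/√2)·b = -0.5097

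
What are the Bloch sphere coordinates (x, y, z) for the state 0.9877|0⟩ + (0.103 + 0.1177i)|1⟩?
(0.2035, 0.2325, 0.9511)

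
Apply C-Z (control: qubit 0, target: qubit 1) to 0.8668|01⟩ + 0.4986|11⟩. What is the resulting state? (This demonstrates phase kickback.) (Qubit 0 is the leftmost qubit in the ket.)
0.8668|01⟩ - 0.4986|11⟩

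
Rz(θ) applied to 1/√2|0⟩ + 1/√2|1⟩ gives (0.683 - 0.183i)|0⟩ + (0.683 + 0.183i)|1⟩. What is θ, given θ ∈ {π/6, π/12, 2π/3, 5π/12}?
π/6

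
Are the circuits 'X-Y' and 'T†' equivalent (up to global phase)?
No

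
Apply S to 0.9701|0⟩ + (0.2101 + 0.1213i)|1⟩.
0.9701|0⟩ + (-0.1213 + 0.2101i)|1⟩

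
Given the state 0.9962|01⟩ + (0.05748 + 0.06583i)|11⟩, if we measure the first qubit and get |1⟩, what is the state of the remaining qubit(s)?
(0.6577 + 0.7533i)|1⟩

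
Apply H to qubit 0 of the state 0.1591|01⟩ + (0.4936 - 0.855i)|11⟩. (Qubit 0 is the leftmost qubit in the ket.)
(0.4615 - 0.6046i)|01⟩ + (-0.2365 + 0.6046i)|11⟩

H on qubit 0 mixes each pair of kets that differ only in qubit 0: amplitudes (a, b) of (|…0…⟩, |…1…⟩) become ((a + b)/√2, (a − b)/√2). Kets absent from the input have amplitude 0.
(|01⟩, |11⟩): (a, b) = (0.1591, (0.4936 - 0.855i)) → ((0.4615 - 0.6046i), (-0.2365 + 0.6046i))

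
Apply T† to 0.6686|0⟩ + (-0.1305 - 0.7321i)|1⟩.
0.6686|0⟩ + (-0.61 - 0.4254i)|1⟩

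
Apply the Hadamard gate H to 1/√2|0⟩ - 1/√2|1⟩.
|1⟩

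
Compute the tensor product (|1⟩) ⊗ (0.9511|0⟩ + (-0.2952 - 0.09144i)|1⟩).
0.9511|10⟩ + (-0.2952 - 0.09144i)|11⟩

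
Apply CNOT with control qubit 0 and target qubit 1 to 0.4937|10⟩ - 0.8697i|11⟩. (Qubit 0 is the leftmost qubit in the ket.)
-0.8697i|10⟩ + 0.4937|11⟩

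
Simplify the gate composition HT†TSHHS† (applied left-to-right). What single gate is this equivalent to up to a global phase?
H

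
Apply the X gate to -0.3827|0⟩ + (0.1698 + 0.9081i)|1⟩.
(0.1698 + 0.9081i)|0⟩ - 0.3827|1⟩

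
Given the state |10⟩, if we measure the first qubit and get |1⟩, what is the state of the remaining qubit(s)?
|0⟩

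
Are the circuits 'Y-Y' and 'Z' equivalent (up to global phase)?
No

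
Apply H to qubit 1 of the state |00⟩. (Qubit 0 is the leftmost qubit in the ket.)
1/√2|00⟩ + 1/√2|01⟩

H on qubit 1 mixes each pair of kets that differ only in qubit 1: amplitudes (a, b) of (|…0…⟩, |…1…⟩) become ((a + b)/√2, (a − b)/√2). Kets absent from the input have amplitude 0.
(|00⟩, |01⟩): (a, b) = (1, 0) → (1/√2, 1/√2)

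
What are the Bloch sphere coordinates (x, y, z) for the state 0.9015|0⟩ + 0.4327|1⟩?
(0.7802, 0, 0.6255)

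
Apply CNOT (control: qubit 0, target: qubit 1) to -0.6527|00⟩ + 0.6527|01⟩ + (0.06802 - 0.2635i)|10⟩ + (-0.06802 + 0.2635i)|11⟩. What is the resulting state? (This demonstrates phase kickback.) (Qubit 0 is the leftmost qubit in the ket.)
-0.6527|00⟩ + 0.6527|01⟩ + (-0.06802 + 0.2635i)|10⟩ + (0.06802 - 0.2635i)|11⟩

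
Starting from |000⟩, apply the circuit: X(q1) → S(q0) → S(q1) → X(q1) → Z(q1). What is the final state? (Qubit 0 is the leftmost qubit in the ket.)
i|000⟩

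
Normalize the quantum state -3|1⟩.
-|1⟩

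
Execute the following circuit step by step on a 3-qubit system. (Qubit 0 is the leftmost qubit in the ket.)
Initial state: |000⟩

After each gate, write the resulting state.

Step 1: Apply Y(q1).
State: i|010⟩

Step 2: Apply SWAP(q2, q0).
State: i|010⟩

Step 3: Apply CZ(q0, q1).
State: i|010⟩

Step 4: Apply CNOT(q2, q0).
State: i|010⟩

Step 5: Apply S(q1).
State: -|010⟩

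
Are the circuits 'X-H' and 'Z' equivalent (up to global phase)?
No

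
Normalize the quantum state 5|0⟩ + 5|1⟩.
1/√2|0⟩ + 1/√2|1⟩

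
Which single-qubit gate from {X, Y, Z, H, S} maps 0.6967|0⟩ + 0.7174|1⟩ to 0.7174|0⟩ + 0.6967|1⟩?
X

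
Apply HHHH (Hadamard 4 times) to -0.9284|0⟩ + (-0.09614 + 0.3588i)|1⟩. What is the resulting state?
-0.9284|0⟩ + (-0.09614 + 0.3588i)|1⟩

H² = I, so an even number of Hadamards cancels: H^4 = I and the state is unchanged.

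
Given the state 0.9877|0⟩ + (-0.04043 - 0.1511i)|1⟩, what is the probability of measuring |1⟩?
0.02447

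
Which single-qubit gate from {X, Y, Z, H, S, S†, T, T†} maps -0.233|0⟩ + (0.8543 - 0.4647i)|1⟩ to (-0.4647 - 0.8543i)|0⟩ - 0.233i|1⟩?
Y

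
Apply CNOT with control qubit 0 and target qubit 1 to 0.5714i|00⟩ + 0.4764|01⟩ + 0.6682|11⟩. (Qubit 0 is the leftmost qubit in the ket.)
0.5714i|00⟩ + 0.4764|01⟩ + 0.6682|10⟩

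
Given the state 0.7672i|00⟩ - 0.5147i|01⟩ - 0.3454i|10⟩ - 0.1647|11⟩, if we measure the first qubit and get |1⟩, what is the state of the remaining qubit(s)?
-0.9026i|0⟩ - 0.4304|1⟩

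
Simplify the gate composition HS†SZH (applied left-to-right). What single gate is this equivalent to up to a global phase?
X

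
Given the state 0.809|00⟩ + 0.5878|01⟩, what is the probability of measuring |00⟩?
0.6545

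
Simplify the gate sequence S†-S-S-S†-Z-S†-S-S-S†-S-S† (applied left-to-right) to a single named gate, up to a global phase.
Z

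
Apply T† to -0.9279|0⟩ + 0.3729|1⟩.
-0.9279|0⟩ + (0.2637 - 0.2637i)|1⟩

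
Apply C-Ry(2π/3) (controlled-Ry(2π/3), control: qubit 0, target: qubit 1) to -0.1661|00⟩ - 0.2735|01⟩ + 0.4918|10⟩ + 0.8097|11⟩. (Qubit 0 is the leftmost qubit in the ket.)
-0.1661|00⟩ - 0.2735|01⟩ - 0.4553|10⟩ + 0.8308|11⟩

C-Ry(2π/3) leaves the control-|0⟩ kets |00⟩, |01⟩ unchanged and applies Ry(2π/3) to qubit 1 on the control-|1⟩ pair (|10⟩, |11⟩).
Ry(2π/3) = [[cos(θ/2), −sin(θ/2)], [sin(θ/2), cos(θ/2)]]; θ = 2π/3, cos(θ/2) ≈ 0.5, sin(θ/2) ≈ 0.866025.
With a = amp(|10⟩) = 0.4918 and b = amp(|11⟩) = 0.8097:
new amp(|10⟩) = (0.5)·a + (-0.866025)·b = -0.4553
new amp(|11⟩) = (0.866025)·a + (0.5)·b = 0.8308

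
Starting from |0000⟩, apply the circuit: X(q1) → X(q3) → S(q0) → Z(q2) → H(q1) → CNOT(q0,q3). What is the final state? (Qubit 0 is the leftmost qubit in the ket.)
1/√2|0001⟩ - 1/√2|0101⟩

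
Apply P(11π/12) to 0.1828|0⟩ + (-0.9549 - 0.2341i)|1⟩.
0.1828|0⟩ + (0.983 - 0.02102i)|1⟩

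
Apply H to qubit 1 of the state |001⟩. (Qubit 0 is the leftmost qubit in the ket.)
1/√2|001⟩ + 1/√2|011⟩

H on qubit 1 mixes each pair of kets that differ only in qubit 1: amplitudes (a, b) of (|…0…⟩, |…1…⟩) become ((a + b)/√2, (a − b)/√2). Kets absent from the input have amplitude 0.
(|001⟩, |011⟩): (a, b) = (1, 0) → (1/√2, 1/√2)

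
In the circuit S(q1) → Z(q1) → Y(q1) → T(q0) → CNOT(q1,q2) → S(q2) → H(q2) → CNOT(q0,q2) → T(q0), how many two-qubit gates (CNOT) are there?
2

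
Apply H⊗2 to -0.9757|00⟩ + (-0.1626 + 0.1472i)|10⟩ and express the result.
(-0.5692 + 0.0736i)|00⟩ + (-0.5692 + 0.0736i)|01⟩ + (-0.4066 - 0.0736i)|10⟩ + (-0.4066 - 0.0736i)|11⟩

H⊗2 gives amp(|y⟩) = (1/2) Σ_x (−1)^(x·y) amp(|x⟩), where x·y is the number of positions in which both x and y have a 1.
|00⟩: (-0.9757 + (-0.1626 + 0.1472i))/2 = (-0.5692 + 0.0736i)
|01⟩: (-0.9757 + (-0.1626 + 0.1472i))/2 = (-0.5692 + 0.0736i)
|10⟩: (-0.9757 - (-0.1626 + 0.1472i))/2 = (-0.4066 - 0.0736i)
|11⟩: (-0.9757 - (-0.1626 + 0.1472i))/2 = (-0.4066 - 0.0736i)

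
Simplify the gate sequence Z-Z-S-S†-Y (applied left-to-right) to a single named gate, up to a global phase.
Y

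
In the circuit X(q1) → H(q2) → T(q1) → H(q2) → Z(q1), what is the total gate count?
5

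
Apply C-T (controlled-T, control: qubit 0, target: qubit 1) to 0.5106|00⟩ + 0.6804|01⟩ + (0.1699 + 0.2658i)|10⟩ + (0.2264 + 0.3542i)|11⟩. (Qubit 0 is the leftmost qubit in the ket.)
0.5106|00⟩ + 0.6804|01⟩ + (0.1699 + 0.2658i)|10⟩ + (-0.09037 + 0.4105i)|11⟩

C-T leaves the control-|0⟩ kets |00⟩, |01⟩ unchanged and applies T to qubit 1 on the control-|1⟩ pair (|10⟩, |11⟩).
T = [[1, 0], [0, (1/√2 + (1/√2)i)]].
With a = amp(|10⟩) = (0.1699 + 0.2658i) and b = amp(|11⟩) = (0.2264 + 0.3542i):
new amp(|10⟩) = (1)·a = (0.1699 + 0.2658i)
new amp(|11⟩) = (1/√2 + (1/√2)i)·b = (-0.09037 + 0.4105i)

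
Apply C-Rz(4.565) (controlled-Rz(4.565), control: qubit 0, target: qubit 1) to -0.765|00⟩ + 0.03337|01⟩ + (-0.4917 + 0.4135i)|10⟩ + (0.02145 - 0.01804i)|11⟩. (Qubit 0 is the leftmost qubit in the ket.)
-0.765|00⟩ + 0.03337|01⟩ + (0.6343 + 0.1023i)|10⟩ + (-0.0003487 + 0.02803i)|11⟩

C-Rz(4.565) leaves the control-|0⟩ kets |00⟩, |01⟩ unchanged and applies Rz(4.565) to qubit 1 on the control-|1⟩ pair (|10⟩, |11⟩).
Rz(4.565) = [[e^(−iθ/2), 0], [0, e^(iθ/2)]] with e^(±iθ/2) = cos(θ/2) ± i·sin(θ/2); θ = 4.565, cos(θ/2) ≈ -0.653125, sin(θ/2) ≈ 0.75725.
With a = amp(|10⟩) = (-0.4917 + 0.4135i) and b = amp(|11⟩) = (0.02145 - 0.01804i):
new amp(|10⟩) = (-0.653125 - 0.75725i)·a = (0.6343 + 0.1023i)
new amp(|11⟩) = (-0.653125 + 0.75725i)·b = (-0.0003487 + 0.02803i)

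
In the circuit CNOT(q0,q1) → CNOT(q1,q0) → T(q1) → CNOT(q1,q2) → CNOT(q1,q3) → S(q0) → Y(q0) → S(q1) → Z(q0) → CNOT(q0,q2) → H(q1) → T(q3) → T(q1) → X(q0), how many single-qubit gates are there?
9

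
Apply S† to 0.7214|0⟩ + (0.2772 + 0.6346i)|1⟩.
0.7214|0⟩ + (0.6346 - 0.2772i)|1⟩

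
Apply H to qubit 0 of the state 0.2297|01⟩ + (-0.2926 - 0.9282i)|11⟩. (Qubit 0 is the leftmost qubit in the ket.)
(-0.04448 - 0.6563i)|01⟩ + (0.3693 + 0.6563i)|11⟩

H on qubit 0 mixes each pair of kets that differ only in qubit 0: amplitudes (a, b) of (|…0…⟩, |…1…⟩) become ((a + b)/√2, (a − b)/√2). Kets absent from the input have amplitude 0.
(|01⟩, |11⟩): (a, b) = (0.2297, (-0.2926 - 0.9282i)) → ((-0.04448 - 0.6563i), (0.3693 + 0.6563i))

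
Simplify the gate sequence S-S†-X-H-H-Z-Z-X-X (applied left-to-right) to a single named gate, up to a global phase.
X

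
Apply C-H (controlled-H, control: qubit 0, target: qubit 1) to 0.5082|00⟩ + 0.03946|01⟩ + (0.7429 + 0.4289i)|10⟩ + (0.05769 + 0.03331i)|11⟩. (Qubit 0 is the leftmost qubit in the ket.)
0.5082|00⟩ + 0.03946|01⟩ + (0.5661 + 0.3268i)|10⟩ + (0.4845 + 0.2797i)|11⟩

C-H leaves the control-|0⟩ kets |00⟩, |01⟩ unchanged and applies H to qubit 1 on the control-|1⟩ pair (|10⟩, |11⟩).
H = [[1/√2, 1/√2], [1/√2, -1/√2]].
With a = amp(|10⟩) = (0.7429 + 0.4289i) and b = amp(|11⟩) = (0.05769 + 0.03331i):
new amp(|10⟩) = (1/√2)·a + (1/√2)·b = (0.5661 + 0.3268i)
new amp(|11⟩) = (1/√2)·a + (-1/√2)·b = (0.4845 + 0.2797i)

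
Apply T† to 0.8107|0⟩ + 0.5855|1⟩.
0.8107|0⟩ + (0.414 - 0.414i)|1⟩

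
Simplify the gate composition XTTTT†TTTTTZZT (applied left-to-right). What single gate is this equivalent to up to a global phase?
X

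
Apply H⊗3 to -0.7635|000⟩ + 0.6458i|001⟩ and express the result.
(-0.2699 + 0.2283i)|000⟩ + (-0.2699 - 0.2283i)|001⟩ + (-0.2699 + 0.2283i)|010⟩ + (-0.2699 - 0.2283i)|011⟩ + (-0.2699 + 0.2283i)|100⟩ + (-0.2699 - 0.2283i)|101⟩ + (-0.2699 + 0.2283i)|110⟩ + (-0.2699 - 0.2283i)|111⟩

H⊗3 gives amp(|y⟩) = (1/2√2) Σ_x (−1)^(x·y) amp(|x⟩), where x·y is the number of positions in which both x and y have a 1.
|000⟩: (-0.7635 + 0.6458i)/(2√2) = (-0.2699 + 0.2283i)
|001⟩: (-0.7635 - 0.6458i)/(2√2) = (-0.2699 - 0.2283i)
|010⟩: (-0.7635 + 0.6458i)/(2√2) = (-0.2699 + 0.2283i)
|011⟩: (-0.7635 - 0.6458i)/(2√2) = (-0.2699 - 0.2283i)
|100⟩: (-0.7635 + 0.6458i)/(2√2) = (-0.2699 + 0.2283i)
|101⟩: (-0.7635 - 0.6458i)/(2√2) = (-0.2699 - 0.2283i)
|110⟩: (-0.7635 + 0.6458i)/(2√2) = (-0.2699 + 0.2283i)
|111⟩: (-0.7635 - 0.6458i)/(2√2) = (-0.2699 - 0.2283i)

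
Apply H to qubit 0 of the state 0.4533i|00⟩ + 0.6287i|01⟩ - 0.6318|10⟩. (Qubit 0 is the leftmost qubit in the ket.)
(-0.4468 + 0.3205i)|00⟩ + 0.4446i|01⟩ + (0.4468 + 0.3205i)|10⟩ + 0.4446i|11⟩

H on qubit 0 mixes each pair of kets that differ only in qubit 0: amplitudes (a, b) of (|…0…⟩, |…1…⟩) become ((a + b)/√2, (a − b)/√2). Kets absent from the input have amplitude 0.
(|00⟩, |10⟩): (a, b) = (0.4533i, -0.6318) → ((-0.4468 + 0.3205i), (0.4468 + 0.3205i))
(|01⟩, |11⟩): (a, b) = (0.6287i, 0) → (0.4446i, 0.4446i)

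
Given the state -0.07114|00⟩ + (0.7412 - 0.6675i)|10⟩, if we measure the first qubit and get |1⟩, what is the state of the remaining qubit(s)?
(0.7431 - 0.6692i)|0⟩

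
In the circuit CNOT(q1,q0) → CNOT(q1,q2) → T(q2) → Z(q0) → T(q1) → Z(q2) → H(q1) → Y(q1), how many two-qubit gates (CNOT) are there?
2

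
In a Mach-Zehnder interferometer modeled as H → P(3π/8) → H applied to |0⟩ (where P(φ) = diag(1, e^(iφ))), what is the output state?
(0.6913 + 0.4619i)|0⟩ + (0.3087 - 0.4619i)|1⟩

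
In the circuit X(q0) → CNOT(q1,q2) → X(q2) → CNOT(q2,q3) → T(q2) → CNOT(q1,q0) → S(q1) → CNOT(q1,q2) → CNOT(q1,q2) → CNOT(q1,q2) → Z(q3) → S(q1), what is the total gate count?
12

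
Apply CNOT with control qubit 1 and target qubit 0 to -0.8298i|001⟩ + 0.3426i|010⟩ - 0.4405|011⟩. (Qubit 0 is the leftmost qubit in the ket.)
-0.8298i|001⟩ + 0.3426i|110⟩ - 0.4405|111⟩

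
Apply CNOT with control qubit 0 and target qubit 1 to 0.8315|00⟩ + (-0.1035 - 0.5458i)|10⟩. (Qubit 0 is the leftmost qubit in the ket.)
0.8315|00⟩ + (-0.1035 - 0.5458i)|11⟩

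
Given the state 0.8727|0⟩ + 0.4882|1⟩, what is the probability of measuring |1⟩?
0.2383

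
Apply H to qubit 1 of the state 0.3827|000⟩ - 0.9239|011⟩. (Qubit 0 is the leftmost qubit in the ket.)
0.2706|000⟩ - 0.6533|001⟩ + 0.2706|010⟩ + 0.6533|011⟩

H on qubit 1 mixes each pair of kets that differ only in qubit 1: amplitudes (a, b) of (|…0…⟩, |…1…⟩) become ((a + b)/√2, (a − b)/√2). Kets absent from the input have amplitude 0.
(|000⟩, |010⟩): (a, b) = (0.3827, 0) → (0.2706, 0.2706)
(|001⟩, |011⟩): (a, b) = (0, -0.9239) → (-0.6533, 0.6533)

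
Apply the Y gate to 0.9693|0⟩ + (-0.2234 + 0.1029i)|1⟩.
(0.1029 + 0.2234i)|0⟩ + 0.9693i|1⟩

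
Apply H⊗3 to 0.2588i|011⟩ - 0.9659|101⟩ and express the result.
(-0.3415 + 0.0915i)|000⟩ + (0.3415 - 0.0915i)|001⟩ + (-0.3415 - 0.0915i)|010⟩ + (0.3415 + 0.0915i)|011⟩ + (0.3415 + 0.0915i)|100⟩ + (-0.3415 - 0.0915i)|101⟩ + (0.3415 - 0.0915i)|110⟩ + (-0.3415 + 0.0915i)|111⟩

H⊗3 gives amp(|y⟩) = (1/2√2) Σ_x (−1)^(x·y) amp(|x⟩), where x·y is the number of positions in which both x and y have a 1.
|000⟩: (0.2588i - 0.9659)/(2√2) = (-0.3415 + 0.0915i)
|001⟩: (-0.2588i + 0.9659)/(2√2) = (0.3415 - 0.0915i)
|010⟩: (-0.2588i - 0.9659)/(2√2) = (-0.3415 - 0.0915i)
|011⟩: (0.2588i + 0.9659)/(2√2) = (0.3415 + 0.0915i)
|100⟩: (0.2588i + 0.9659)/(2√2) = (0.3415 + 0.0915i)
|101⟩: (-0.2588i - 0.9659)/(2√2) = (-0.3415 - 0.0915i)
|110⟩: (-0.2588i + 0.9659)/(2√2) = (0.3415 - 0.0915i)
|111⟩: (0.2588i - 0.9659)/(2√2) = (-0.3415 + 0.0915i)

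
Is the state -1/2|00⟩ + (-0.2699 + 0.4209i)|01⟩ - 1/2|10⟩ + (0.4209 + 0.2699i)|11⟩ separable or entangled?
Entangled

Writing the state as a|00⟩ + b|01⟩ + c|10⟩ + d|11⟩, it is a product state iff ad − bc = 0.
Here (a, b, c, d) = (-1/2, (-0.2699 + 0.4209i), -1/2, (0.4209 + 0.2699i)): ad − bc = (-1/2)(0.4209 + 0.2699i) − (-0.2699 + 0.4209i)(-1/2) = (-0.3454 + 0.0755i) ≠ 0, so the state is entangled.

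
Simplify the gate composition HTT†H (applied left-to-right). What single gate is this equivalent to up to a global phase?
I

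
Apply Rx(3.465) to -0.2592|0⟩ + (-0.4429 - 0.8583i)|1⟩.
(-0.8054 + 0.4371i)|0⟩ + (0.07131 + 0.394i)|1⟩

Rx(3.465) = [[cos(θ/2), −i·sin(θ/2)], [−i·sin(θ/2), cos(θ/2)]]; θ = 3.465, cos(θ/2) ≈ -0.161, sin(θ/2) ≈ 0.986954.
With a = amp(|0⟩) = -0.2592 and b = amp(|1⟩) = (-0.4429 - 0.8583i):
new amp(|0⟩) = (-0.161)·a + (-0.986954i)·b = (-0.8054 + 0.4371i)
new amp(|1⟩) = (-0.986954i)·a + (-0.161)·b = (0.07131 + 0.394i)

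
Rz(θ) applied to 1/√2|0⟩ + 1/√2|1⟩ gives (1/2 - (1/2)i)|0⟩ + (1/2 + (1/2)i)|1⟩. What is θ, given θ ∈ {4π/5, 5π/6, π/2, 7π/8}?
π/2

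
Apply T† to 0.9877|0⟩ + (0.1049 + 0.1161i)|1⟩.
0.9877|0⟩ + (0.1563 + 0.00792i)|1⟩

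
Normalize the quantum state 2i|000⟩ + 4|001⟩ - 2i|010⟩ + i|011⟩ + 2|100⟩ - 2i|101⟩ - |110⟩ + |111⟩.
0.3381i|000⟩ + 0.6761|001⟩ - 0.3381i|010⟩ + 0.169i|011⟩ + 0.3381|100⟩ - 0.3381i|101⟩ - 0.169|110⟩ + 0.169|111⟩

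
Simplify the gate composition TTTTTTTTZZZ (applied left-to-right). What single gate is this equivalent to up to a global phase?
Z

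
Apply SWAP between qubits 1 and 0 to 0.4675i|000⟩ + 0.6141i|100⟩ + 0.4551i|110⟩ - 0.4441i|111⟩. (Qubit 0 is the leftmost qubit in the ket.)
0.4675i|000⟩ + 0.6141i|010⟩ + 0.4551i|110⟩ - 0.4441i|111⟩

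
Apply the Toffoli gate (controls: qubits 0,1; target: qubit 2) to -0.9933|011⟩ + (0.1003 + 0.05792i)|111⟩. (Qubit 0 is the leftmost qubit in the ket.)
-0.9933|011⟩ + (0.1003 + 0.05792i)|110⟩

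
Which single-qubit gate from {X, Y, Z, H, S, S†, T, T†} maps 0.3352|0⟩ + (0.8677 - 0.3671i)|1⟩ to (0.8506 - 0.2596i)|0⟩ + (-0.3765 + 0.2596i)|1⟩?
H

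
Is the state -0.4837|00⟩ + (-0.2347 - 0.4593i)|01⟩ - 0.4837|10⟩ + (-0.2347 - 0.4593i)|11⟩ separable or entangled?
Separable

Writing the state as a|00⟩ + b|01⟩ + c|10⟩ + d|11⟩, it is a product state iff ad − bc = 0.
Here (a, b, c, d) = (-0.4837, (-0.2347 - 0.4593i), -0.4837, (-0.2347 - 0.4593i)): ad − bc = (-0.4837)(-0.2347 - 0.4593i) − (-0.2347 - 0.4593i)(-0.4837) = 0, so the state is separable.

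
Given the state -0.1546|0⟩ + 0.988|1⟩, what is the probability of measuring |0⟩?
0.0239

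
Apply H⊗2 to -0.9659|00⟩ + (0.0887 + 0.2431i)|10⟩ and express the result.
(-0.4386 + 0.1216i)|00⟩ + (-0.4386 + 0.1216i)|01⟩ + (-0.5273 - 0.1216i)|10⟩ + (-0.5273 - 0.1216i)|11⟩

H⊗2 gives amp(|y⟩) = (1/2) Σ_x (−1)^(x·y) amp(|x⟩), where x·y is the number of positions in which both x and y have a 1.
|00⟩: (-0.9659 + (0.0887 + 0.2431i))/2 = (-0.4386 + 0.1216i)
|01⟩: (-0.9659 + (0.0887 + 0.2431i))/2 = (-0.4386 + 0.1216i)
|10⟩: (-0.9659 - (0.0887 + 0.2431i))/2 = (-0.5273 - 0.1216i)
|11⟩: (-0.9659 - (0.0887 + 0.2431i))/2 = (-0.5273 - 0.1216i)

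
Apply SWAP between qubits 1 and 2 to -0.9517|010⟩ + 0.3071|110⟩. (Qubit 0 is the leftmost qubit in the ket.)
-0.9517|001⟩ + 0.3071|101⟩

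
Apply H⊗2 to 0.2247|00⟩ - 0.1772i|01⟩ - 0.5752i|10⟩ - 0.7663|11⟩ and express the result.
(-0.2708 - 0.3762i)|00⟩ + (0.4955 - 0.199i)|01⟩ + (0.4955 + 0.199i)|10⟩ + (-0.2708 + 0.3762i)|11⟩

H⊗2 gives amp(|y⟩) = (1/2) Σ_x (−1)^(x·y) amp(|x⟩), where x·y is the number of positions in which both x and y have a 1.
|00⟩: (0.2247 - 0.1772i - 0.5752i - 0.7663)/2 = (-0.2708 - 0.3762i)
|01⟩: (0.2247 + 0.1772i - 0.5752i + 0.7663)/2 = (0.4955 - 0.199i)
|10⟩: (0.2247 - 0.1772i + 0.5752i + 0.7663)/2 = (0.4955 + 0.199i)
|11⟩: (0.2247 + 0.1772i + 0.5752i - 0.7663)/2 = (-0.2708 + 0.3762i)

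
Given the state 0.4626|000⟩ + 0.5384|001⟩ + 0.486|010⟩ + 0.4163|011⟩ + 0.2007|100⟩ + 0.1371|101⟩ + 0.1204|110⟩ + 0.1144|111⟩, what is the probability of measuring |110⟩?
0.0145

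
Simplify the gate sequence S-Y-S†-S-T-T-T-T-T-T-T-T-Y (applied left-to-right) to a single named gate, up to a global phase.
S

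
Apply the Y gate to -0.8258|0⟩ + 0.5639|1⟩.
-0.5639i|0⟩ - 0.8258i|1⟩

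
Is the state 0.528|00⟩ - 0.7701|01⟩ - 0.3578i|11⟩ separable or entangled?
Entangled

Writing the state as a|00⟩ + b|01⟩ + c|10⟩ + d|11⟩, it is a product state iff ad − bc = 0.
Here (a, b, c, d) = (0.528, -0.7701, 0, -0.3578i): ad − bc = (0.528)(-0.3578i) − (-0.7701)(0) = -0.1889i ≠ 0, so the state is entangled.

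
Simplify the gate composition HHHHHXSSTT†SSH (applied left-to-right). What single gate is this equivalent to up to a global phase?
Z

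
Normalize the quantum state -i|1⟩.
-i|1⟩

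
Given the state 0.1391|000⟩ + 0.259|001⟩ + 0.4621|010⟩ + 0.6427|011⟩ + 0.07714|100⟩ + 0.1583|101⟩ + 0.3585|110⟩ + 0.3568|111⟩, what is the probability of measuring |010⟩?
0.2135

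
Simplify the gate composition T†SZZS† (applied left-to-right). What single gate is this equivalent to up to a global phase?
T†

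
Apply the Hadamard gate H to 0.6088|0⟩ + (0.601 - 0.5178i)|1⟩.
(0.8555 - 0.3661i)|0⟩ + (0.005515 + 0.3661i)|1⟩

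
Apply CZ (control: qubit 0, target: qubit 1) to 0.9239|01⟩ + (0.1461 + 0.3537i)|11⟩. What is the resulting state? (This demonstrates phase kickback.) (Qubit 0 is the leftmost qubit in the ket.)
0.9239|01⟩ + (-0.1461 - 0.3537i)|11⟩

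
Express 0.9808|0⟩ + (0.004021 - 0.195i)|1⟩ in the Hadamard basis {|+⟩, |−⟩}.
(0.6964 - 0.1379i)|+⟩ + (0.6907 + 0.1379i)|−⟩

With |ψ⟩ = α|0⟩ + β|1⟩, the Hadamard-basis coefficients are ⟨+|ψ⟩ = (α + β)/√2 and ⟨−|ψ⟩ = (α − β)/√2.
Here α = 0.9808, β = (0.004021 - 0.195i): (α + β)/√2 = (0.6964 - 0.1379i), (α − β)/√2 = (0.6907 + 0.1379i).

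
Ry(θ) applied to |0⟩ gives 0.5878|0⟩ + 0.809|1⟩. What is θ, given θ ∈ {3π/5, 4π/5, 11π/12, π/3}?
3π/5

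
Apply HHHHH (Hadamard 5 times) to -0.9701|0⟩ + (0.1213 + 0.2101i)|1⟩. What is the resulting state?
(-0.6002 + 0.1486i)|0⟩ + (-0.7717 - 0.1486i)|1⟩

H² = I, so H^5 = H: a single Hadamard. With (a, b) = (-0.9701, (0.1213 + 0.2101i)), H gives ((a + b)/√2, (a − b)/√2) = ((-0.6002 + 0.1486i), (-0.7717 - 0.1486i)).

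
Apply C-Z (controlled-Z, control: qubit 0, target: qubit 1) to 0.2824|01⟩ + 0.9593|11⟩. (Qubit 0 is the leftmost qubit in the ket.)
0.2824|01⟩ - 0.9593|11⟩

C-Z leaves the control-|0⟩ kets |00⟩, |01⟩ unchanged and applies Z to qubit 1 on the control-|1⟩ pair (|10⟩, |11⟩).
Z = [[1, 0], [0, -1]].
With a = amp(|10⟩) = 0 and b = amp(|11⟩) = 0.9593:
new amp(|10⟩) = (1)·a = 0
new amp(|11⟩) = (-1)·b = -0.9593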